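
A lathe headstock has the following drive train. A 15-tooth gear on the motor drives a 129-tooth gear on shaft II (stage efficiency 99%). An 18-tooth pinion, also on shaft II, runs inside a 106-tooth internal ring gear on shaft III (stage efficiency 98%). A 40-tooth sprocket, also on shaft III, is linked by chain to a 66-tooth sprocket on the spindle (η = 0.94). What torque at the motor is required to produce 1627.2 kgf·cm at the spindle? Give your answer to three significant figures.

Overall ratio R = 8.6 × 5.8889 × 1.65 = 83.563; overall efficiency η = 0.99 × 0.98 × 0.94 = 0.9120.
Input torque = output torque / (R × η) = 1627.2 / (83.563 × 0.9120) = 21.352 kgf·cm.

21.4 kgf·cm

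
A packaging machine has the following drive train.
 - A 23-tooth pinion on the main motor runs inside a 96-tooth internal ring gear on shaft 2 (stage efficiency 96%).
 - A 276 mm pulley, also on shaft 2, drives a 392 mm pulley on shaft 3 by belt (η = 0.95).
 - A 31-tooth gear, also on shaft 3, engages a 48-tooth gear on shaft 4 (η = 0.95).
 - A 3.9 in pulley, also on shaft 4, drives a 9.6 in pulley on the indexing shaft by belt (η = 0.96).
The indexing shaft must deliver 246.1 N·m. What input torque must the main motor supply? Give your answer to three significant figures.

13.1 N·m

Overall ratio R = 4.1739 × 1.4203 × 1.5484 × 2.4615 = 22.595; overall efficiency η = 0.96 × 0.95 × 0.95 × 0.96 = 0.8317.
Input torque = output torque / (R × η) = 246.1 / (22.595 × 0.8317) = 13.095 N·m.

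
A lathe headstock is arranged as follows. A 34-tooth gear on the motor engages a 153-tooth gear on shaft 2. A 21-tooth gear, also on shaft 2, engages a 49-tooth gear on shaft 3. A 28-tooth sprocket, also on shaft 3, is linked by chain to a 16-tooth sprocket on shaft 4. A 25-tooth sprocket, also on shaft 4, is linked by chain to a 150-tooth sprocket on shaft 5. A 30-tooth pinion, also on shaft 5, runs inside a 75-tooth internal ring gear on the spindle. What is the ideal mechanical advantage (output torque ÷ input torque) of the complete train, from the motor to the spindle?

90

Each stage contributes driven/driver: gear mesh 153/34 = 4.5, gear mesh 49/21 = 2.3333, chain 16/28 = 0.57143, chain 150/25 = 6, internal gear 75/30 = 2.5.
Overall: 4.5 × 2.3333 × 0.57143 × 6 × 2.5 = 90.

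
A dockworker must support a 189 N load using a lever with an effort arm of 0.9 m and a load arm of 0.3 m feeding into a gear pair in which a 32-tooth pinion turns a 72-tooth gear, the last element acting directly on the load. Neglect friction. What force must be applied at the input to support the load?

Lever MA = effort arm / load arm = 0.9/0.3 = 3.
Gear pair MA = 72/32 = 2.25.
Combined ideal MA = 3 × 2.25 = 6.75.
Effort = load / MA = 189 / 6.75 = 28 N.

28 N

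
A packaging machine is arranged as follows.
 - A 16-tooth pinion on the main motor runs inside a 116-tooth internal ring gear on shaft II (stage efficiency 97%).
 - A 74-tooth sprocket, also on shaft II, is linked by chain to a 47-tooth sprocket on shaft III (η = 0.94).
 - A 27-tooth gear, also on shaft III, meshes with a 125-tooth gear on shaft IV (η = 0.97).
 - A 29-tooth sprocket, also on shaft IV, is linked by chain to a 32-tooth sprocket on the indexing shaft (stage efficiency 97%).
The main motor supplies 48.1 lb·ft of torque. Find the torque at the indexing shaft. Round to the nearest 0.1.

Internal gear: ratio = 116/16 = 7.25; torque at shaft II = 48.1 × 7.25 × 0.97 = 338.26 lb·ft.
Chain: ratio = 47/74 = 0.63514; torque at shaft III = 338.26 × 0.63514 × 0.94 = 201.95 lb·ft.
Gear mesh: ratio = 125/27 = 4.6296; torque at shaft IV = 201.95 × 4.6296 × 0.97 = 906.92 lb·ft.
Chain: ratio = 32/29 = 1.1034; torque at the indexing shaft = 906.92 × 1.1034 × 0.97 = 970.71 lb·ft.

970.7 lb·ft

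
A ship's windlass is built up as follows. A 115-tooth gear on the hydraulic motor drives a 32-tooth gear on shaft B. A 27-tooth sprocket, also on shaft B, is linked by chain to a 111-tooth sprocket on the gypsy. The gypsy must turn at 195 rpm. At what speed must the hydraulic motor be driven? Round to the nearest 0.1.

223.1 rpm

Overall ratio R = 0.27826 × 4.1111 = 1.144.
Required input speed = output speed × R = 195 × 1.144 = 223.07 rpm.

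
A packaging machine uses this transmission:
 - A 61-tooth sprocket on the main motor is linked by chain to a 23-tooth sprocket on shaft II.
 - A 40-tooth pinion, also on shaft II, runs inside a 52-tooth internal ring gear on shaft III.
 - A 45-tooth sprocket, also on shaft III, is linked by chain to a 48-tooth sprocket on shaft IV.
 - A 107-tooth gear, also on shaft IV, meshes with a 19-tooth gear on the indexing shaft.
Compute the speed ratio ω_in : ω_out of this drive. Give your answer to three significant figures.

Each stage contributes driven/driver: chain 23/61 = 0.37705, internal gear 52/40 = 1.3, chain 48/45 = 1.0667, gear mesh 19/107 = 0.17757.
Overall: 0.37705 × 1.3 × 1.0667 × 0.17757 = 0.092841.

0.0928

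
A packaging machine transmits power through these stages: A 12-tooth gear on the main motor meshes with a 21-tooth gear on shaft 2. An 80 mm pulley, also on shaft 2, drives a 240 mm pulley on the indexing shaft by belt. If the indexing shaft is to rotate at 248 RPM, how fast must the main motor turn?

Overall ratio R = 1.75 × 3 = 5.25.
Required input speed = output speed × R = 248 × 5.25 = 1302 RPM.

1302 RPM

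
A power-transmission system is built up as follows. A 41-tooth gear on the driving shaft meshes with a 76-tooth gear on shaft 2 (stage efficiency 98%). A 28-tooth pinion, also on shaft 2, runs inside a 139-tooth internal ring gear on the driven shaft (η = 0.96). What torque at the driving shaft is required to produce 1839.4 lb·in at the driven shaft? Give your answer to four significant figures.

Overall ratio R = 1.8537 × 4.9643 = 9.2021; overall efficiency η = 0.98 × 0.96 = 0.9408.
Input torque = output torque / (R × η) = 1839.4 / (9.2021 × 0.9408) = 212.47 lb·in.

212.5 lb·in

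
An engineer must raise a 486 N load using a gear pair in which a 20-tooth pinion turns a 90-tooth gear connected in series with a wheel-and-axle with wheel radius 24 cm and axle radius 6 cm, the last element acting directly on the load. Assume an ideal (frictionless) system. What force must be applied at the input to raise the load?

Gear pair MA = 90/20 = 4.5.
Wheel-and-axle MA = R/r = 24/6 = 4.
Combined ideal MA = 4.5 × 4 = 18.
Effort = load / MA = 486 / 18 = 27 N.

27 N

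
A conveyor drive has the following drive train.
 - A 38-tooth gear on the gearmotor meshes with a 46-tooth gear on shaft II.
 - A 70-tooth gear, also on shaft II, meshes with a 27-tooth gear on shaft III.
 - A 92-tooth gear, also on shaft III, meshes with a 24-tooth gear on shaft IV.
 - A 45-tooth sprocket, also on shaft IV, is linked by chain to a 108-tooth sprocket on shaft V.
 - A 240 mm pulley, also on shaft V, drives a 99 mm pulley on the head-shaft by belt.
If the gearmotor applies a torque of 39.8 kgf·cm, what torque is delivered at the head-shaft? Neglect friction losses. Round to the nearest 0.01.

4.80 kgf·cm

Gear mesh: ratio = 46/38 = 1.2105; torque at shaft II = 39.8 × 1.2105 = 48.179 kgf·cm.
Gear mesh: ratio = 27/70 = 0.38571; torque at shaft III = 48.179 × 0.38571 = 18.583 kgf·cm.
Gear mesh: ratio = 24/92 = 0.26087; torque at shaft IV = 18.583 × 0.26087 = 4.8478 kgf·cm.
Chain: ratio = 108/45 = 2.4; torque at shaft V = 4.8478 × 2.4 = 11.635 kgf·cm.
Belt: ratio = 99/240 = 0.4125; torque at the head-shaft = 11.635 × 0.4125 = 4.7993 kgf·cm.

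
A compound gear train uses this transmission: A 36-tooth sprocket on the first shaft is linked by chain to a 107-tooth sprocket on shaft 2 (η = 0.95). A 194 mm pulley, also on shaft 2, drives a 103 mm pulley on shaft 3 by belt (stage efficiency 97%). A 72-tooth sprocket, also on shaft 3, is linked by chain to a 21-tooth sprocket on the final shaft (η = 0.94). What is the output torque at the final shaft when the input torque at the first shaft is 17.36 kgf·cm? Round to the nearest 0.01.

After the chain (107/36): 17.36 × 2.9722 × 0.95 = 49.018 kgf·cm
After the belt (103/194): 49.018 × 0.53093 × 0.97 = 25.244 kgf·cm
After the chain (21/72): 25.244 × 0.29167 × 0.94 = 6.9211 kgf·cm

6.92 kgf·cm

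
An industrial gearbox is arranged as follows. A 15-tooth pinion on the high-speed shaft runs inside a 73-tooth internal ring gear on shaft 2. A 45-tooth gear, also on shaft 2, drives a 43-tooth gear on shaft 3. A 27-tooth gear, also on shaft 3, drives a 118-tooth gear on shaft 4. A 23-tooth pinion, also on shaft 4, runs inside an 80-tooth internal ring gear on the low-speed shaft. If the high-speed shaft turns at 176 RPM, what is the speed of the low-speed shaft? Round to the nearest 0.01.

internal gear 73/15 = 4.8667 → 176/4.8667 = 36.164 RPM
gear mesh 43/45 = 0.95556 → 36.164/0.95556 = 37.846 RPM
gear mesh 118/27 = 4.3704 → 37.846/4.3704 = 8.6598 RPM
internal gear 80/23 = 3.4783 → 8.6598/3.4783 = 2.4897 RPM

2.49 RPM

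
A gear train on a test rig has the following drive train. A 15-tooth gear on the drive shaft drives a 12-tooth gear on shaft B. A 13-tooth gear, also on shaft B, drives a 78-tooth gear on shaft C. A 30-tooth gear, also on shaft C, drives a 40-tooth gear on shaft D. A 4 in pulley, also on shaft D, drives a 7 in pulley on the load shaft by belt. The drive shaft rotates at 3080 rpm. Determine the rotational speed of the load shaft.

Gear mesh: ratio = 12/15 = 0.8, so shaft B turns at 3080 / 0.8 = 3850 rpm.
Gear mesh: ratio = 78/13 = 6, so shaft C turns at 3850 / 6 = 641.67 rpm.
Gear mesh: ratio = 40/30 = 1.3333, so shaft D turns at 641.67 / 1.3333 = 481.25 rpm.
Belt: ratio = 7/4 = 1.75, so the load shaft turns at 481.25 / 1.75 = 275 rpm.

275 rpm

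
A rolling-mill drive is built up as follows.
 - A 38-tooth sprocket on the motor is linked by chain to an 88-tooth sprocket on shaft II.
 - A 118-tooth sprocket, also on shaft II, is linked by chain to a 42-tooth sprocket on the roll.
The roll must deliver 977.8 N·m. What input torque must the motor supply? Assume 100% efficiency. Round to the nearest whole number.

Overall ratio R = 2.3158 × 0.35593 = 0.82426.
Input torque = output torque / R = 977.8 / 0.82426 = 1186.3 N·m.

1186 N·m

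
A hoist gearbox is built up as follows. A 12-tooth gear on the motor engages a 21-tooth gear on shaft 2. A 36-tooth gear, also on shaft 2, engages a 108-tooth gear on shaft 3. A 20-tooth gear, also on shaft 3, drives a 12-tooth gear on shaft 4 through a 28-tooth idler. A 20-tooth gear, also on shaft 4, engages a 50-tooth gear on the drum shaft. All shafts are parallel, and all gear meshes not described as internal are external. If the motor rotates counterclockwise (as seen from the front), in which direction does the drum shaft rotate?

the motor → shaft 2: external mesh, 1 reversal → CW.
shaft 2 → shaft 3: external mesh, 1 reversal → CCW.
shaft 3 → shaft 4: driver → idler → driven is 2 external meshes, 2 reversals → CCW.
shaft 4 → the drum shaft: external mesh, 1 reversal → CW.
5 reversals in total — an odd number — so the drum shaft turns opposite to the motor.

clockwise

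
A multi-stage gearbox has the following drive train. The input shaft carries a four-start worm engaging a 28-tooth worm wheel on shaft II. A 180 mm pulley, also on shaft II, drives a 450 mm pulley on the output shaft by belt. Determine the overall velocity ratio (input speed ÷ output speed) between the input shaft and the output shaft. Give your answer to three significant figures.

Each stage contributes driven/driver: worm 28/4 = 7, belt 450/180 = 2.5.
Overall: 7 × 2.5 = 17.5.

17.5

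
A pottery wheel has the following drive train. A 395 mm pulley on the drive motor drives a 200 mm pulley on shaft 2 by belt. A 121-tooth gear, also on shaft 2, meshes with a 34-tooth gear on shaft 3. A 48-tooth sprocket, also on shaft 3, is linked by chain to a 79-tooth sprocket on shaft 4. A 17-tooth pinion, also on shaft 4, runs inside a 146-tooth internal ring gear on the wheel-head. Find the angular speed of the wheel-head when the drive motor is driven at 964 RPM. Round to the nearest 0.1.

belt 200/395 = 0.50633 → 964/0.50633 = 1903.9 RPM
gear mesh 34/121 = 0.28099 → 1903.9/0.28099 = 6775.6 RPM
chain 79/48 = 1.6458 → 6775.6/1.6458 = 4116.8 RPM
internal gear 146/17 = 8.5882 → 4116.8/8.5882 = 479.36 RPM

479.4 RPM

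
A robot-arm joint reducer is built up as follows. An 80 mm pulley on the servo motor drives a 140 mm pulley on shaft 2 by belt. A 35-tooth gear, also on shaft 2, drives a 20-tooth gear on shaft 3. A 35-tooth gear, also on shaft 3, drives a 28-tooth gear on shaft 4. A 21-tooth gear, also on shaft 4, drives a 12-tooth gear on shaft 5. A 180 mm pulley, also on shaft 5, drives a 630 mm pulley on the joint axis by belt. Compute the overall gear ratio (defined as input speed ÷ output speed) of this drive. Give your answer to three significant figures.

Each stage contributes driven/driver: belt 140/80 = 1.75, gear mesh 20/35 = 0.57143, gear mesh 28/35 = 0.8, gear mesh 12/21 = 0.57143, belt 630/180 = 3.5.
Overall: 1.75 × 0.57143 × 0.8 × 0.57143 × 3.5 = 1.6.

1.60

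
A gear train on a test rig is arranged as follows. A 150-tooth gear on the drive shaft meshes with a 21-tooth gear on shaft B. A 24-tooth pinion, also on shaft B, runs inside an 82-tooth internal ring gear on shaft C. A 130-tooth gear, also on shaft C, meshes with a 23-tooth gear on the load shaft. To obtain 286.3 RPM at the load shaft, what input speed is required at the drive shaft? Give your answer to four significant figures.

24.23 RPM

Overall ratio R = 0.14 × 3.4167 × 0.17692 = 0.084628.
Required input speed = output speed × R = 286.3 × 0.084628 = 24.229 RPM.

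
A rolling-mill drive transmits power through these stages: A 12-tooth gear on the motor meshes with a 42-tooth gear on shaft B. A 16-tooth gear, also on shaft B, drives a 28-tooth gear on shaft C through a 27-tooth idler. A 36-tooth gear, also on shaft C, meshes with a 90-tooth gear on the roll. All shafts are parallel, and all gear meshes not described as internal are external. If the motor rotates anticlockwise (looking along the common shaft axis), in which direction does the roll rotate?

anticlockwise

the motor → shaft B: external mesh, 1 reversal → CW.
shaft B → shaft C: driver → idler → driven is 2 external meshes, 2 reversals → CW.
shaft C → the roll: external mesh, 1 reversal → CCW.
4 reversals in total — an even number — so the roll turns the same way as the motor.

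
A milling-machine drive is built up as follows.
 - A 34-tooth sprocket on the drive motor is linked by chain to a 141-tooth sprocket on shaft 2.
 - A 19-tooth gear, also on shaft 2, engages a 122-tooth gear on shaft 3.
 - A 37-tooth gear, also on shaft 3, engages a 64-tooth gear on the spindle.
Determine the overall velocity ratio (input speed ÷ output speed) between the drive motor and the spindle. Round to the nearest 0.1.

Each stage contributes driven/driver: chain 141/34 = 4.1471, gear mesh 122/19 = 6.4211, gear mesh 64/37 = 1.7297.
Overall: 4.1471 × 6.4211 × 1.7297 = 46.06.

46.1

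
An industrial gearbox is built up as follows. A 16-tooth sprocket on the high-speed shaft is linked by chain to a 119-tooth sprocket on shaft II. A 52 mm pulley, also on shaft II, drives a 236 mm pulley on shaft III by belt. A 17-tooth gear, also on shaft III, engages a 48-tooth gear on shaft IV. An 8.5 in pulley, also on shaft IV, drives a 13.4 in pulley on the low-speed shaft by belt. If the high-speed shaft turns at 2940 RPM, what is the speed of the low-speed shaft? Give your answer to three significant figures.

19.6 RPM

Chain: ratio = 119/16 = 7.4375, so shaft II turns at 2940 / 7.4375 = 395.29 RPM.
Belt: ratio = 236/52 = 4.5385, so shaft III turns at 395.29 / 4.5385 = 87.099 RPM.
Gear mesh: ratio = 48/17 = 2.8235, so shaft IV turns at 87.099 / 2.8235 = 30.847 RPM.
Belt: ratio = 13.4/8.5 = 1.5765, so the low-speed shaft turns at 30.847 / 1.5765 = 19.567 RPM.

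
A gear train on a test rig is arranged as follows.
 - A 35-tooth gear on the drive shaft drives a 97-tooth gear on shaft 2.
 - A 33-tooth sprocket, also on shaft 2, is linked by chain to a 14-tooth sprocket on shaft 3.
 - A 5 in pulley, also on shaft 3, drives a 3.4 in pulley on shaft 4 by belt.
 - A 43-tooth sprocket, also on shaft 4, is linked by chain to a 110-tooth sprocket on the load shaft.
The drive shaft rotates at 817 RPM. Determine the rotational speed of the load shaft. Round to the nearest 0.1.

gear mesh 97/35 = 2.7714 → 817/2.7714 = 294.79 RPM
chain 14/33 = 0.42424 → 294.79/0.42424 = 694.87 RPM
belt 3.4/5 = 0.68 → 694.87/0.68 = 1021.9 RPM
chain 110/43 = 2.5581 → 1021.9/2.5581 = 399.46 RPM

399.5 RPM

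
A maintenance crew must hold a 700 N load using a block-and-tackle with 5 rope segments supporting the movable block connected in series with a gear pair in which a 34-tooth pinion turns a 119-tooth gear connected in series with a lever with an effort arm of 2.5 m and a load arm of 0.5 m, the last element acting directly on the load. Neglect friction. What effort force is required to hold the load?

Block-and-tackle MA = number of supporting rope parts = 5.
Gear pair MA = 119/34 = 3.5.
Lever MA = effort arm / load arm = 2.5/0.5 = 5.
Combined ideal MA = 5 × 3.5 × 5 = 87.5.
Effort = load / MA = 700 / 87.5 = 8 N.

8 N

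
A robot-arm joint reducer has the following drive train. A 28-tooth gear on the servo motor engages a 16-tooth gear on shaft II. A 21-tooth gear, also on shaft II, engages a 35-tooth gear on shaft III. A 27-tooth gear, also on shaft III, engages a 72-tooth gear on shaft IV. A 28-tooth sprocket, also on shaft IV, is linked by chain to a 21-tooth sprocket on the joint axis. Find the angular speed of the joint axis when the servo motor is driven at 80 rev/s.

gear mesh 16/28 = 0.57143 → 80/0.57143 = 140 rev/s
gear mesh 35/21 = 1.6667 → 140/1.6667 = 84 rev/s
gear mesh 72/27 = 2.6667 → 84/2.6667 = 31.5 rev/s
chain 21/28 = 0.75 → 31.5/0.75 = 42 rev/s

42 rev/s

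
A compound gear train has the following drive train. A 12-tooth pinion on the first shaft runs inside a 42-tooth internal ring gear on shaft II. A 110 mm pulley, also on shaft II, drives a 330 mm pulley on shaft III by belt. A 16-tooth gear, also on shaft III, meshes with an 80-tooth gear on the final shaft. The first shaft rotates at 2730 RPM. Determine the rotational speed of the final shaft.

Internal gear: ratio = 42/12 = 3.5, so shaft II turns at 2730 / 3.5 = 780 RPM.
Belt: ratio = 330/110 = 3, so shaft III turns at 780 / 3 = 260 RPM.
Gear mesh: ratio = 80/16 = 5, so the final shaft turns at 260 / 5 = 52 RPM.

52 RPM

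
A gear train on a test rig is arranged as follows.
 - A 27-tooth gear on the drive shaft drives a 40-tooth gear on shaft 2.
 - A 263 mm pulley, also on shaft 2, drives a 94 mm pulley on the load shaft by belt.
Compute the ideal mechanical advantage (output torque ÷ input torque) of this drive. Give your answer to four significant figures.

0.5295

Each stage contributes driven/driver: gear mesh 40/27 = 1.4815, belt 94/263 = 0.35741.
Overall: 1.4815 × 0.35741 = 0.5295.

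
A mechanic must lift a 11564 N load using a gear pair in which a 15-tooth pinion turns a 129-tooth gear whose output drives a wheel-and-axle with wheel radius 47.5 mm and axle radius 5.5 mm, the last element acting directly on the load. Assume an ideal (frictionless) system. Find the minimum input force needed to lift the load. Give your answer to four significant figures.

Gear pair MA = 129/15 = 8.6.
Wheel-and-axle MA = R/r = 47.5/5.5 = 8.6364.
Combined ideal MA = 8.6 × 8.6364 = 74.273.
Effort = load / MA = 11564 / 74.273 = 155.7 N.

155.7 N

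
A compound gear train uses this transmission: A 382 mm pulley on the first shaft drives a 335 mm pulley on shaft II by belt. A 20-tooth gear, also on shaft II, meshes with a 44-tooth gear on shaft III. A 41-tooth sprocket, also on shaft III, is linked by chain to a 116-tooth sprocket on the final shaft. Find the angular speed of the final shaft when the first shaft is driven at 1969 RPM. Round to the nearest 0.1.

Belt: ratio = 335/382 = 0.87696, so shaft II turns at 1969 / 0.87696 = 2245.2 RPM.
Gear mesh: ratio = 44/20 = 2.2, so shaft III turns at 2245.2 / 2.2 = 1020.6 RPM.
Chain: ratio = 116/41 = 2.8293, so the final shaft turns at 1020.6 / 2.8293 = 360.72 RPM.

360.7 RPM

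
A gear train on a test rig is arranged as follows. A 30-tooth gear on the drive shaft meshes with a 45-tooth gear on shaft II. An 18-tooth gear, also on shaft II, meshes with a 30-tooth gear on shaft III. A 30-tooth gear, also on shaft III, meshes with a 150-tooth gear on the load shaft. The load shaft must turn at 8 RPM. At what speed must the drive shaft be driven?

100 RPM

Overall ratio R = 1.5 × 1.6667 × 5 = 12.5.
Required input speed = output speed × R = 8 × 12.5 = 100 RPM.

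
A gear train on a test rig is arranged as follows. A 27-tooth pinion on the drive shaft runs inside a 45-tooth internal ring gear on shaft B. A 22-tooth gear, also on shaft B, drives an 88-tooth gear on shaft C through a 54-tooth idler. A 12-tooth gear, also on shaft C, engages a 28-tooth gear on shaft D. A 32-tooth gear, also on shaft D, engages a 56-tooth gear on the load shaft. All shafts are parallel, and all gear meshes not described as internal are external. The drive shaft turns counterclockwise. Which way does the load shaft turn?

the drive shaft → shaft B: internal mesh, same direction → CCW.
shaft B → shaft C: driver → idler → driven is 2 external meshes, 2 reversals → CCW.
shaft C → shaft D: external mesh, 1 reversal → CW.
shaft D → the load shaft: external mesh, 1 reversal → CCW.
4 reversals in total — an even number — so the load shaft turns the same way as the drive shaft.

counterclockwise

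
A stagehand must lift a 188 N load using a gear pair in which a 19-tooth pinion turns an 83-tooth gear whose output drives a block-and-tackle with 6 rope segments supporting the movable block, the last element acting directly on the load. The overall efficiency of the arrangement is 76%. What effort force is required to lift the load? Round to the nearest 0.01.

9.44 N

Gear pair MA = 83/19 = 4.3684.
Block-and-tackle MA = number of supporting rope parts = 6.
Combined ideal MA = 4.3684 × 6 = 26.211.
Actual MA = 26.211 × 0.76 = 19.92.
Effort = load / actual MA = 188 / 19.92 = 9.4378 N.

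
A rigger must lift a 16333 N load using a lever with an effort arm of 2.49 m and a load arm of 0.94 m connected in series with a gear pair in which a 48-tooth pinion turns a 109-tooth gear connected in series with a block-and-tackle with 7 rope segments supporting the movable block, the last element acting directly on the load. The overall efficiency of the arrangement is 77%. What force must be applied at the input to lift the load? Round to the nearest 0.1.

503.8 N

Lever MA = effort arm / load arm = 2.49/0.94 = 2.6489.
Gear pair MA = 109/48 = 2.2708.
Block-and-tackle MA = number of supporting rope parts = 7.
Combined ideal MA = 2.6489 × 2.2708 × 7 = 42.107.
Actual MA = 42.107 × 0.77 = 32.422.
Effort = load / actual MA = 16333 / 32.422 = 503.76 N.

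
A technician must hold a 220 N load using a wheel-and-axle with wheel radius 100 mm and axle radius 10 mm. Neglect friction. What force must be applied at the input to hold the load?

Wheel-and-axle MA = R/r = 100/10 = 10.
Effort = load / MA = 220 / 10 = 22 N.

22 N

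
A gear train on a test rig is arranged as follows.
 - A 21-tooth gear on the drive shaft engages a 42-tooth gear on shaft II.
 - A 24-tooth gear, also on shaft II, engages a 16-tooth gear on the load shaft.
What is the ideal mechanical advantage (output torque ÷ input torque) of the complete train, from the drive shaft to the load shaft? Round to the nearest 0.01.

Each stage contributes driven/driver: gear mesh 42/21 = 2, gear mesh 16/24 = 0.66667.
Overall: 2 × 0.66667 = 1.3333.

1.33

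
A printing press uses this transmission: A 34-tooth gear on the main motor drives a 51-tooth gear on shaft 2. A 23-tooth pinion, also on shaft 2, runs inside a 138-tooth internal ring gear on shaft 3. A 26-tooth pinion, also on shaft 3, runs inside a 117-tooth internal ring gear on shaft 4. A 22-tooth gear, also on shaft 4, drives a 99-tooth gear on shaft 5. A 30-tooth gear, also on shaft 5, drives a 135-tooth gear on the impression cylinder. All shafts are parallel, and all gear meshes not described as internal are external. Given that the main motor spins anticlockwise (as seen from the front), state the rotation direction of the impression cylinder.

the main motor → shaft 2: external mesh, 1 reversal → CW.
shaft 2 → shaft 3: internal mesh, same direction → CW.
shaft 3 → shaft 4: internal mesh, same direction → CW.
shaft 4 → shaft 5: external mesh, 1 reversal → CCW.
shaft 5 → the impression cylinder: external mesh, 1 reversal → CW.
3 reversals in total — an odd number — so the impression cylinder turns opposite to the main motor.

clockwise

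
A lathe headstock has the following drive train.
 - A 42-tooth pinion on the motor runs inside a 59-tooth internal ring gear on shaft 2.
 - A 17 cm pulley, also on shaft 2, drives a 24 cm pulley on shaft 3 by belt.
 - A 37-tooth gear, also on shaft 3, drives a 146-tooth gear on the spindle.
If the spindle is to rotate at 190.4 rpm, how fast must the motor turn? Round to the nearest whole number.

1490 rpm

Overall ratio R = 1.4048 × 1.4118 × 3.9459 = 7.8256.
Required input speed = output speed × R = 190.4 × 7.8256 = 1490 rpm.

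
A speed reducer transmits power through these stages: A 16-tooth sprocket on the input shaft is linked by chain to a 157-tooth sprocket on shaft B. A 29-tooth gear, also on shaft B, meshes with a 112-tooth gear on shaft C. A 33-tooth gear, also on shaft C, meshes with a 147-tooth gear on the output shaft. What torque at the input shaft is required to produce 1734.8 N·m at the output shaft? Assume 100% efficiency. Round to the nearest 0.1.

10.3 N·m

Overall ratio R = 9.8125 × 3.8621 × 4.4545 = 168.81.
Input torque = output torque / R = 1734.8 / 168.81 = 10.277 N·m.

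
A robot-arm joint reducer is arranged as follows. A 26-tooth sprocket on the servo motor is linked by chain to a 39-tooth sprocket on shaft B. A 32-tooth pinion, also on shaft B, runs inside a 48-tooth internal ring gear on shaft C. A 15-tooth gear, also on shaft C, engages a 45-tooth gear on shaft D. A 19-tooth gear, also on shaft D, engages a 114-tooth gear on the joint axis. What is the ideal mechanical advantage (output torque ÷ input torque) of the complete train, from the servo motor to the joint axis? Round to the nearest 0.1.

40.5

Each stage contributes driven/driver: chain 39/26 = 1.5, internal gear 48/32 = 1.5, gear mesh 45/15 = 3, gear mesh 114/19 = 6.
Overall: 1.5 × 1.5 × 3 × 6 = 40.5.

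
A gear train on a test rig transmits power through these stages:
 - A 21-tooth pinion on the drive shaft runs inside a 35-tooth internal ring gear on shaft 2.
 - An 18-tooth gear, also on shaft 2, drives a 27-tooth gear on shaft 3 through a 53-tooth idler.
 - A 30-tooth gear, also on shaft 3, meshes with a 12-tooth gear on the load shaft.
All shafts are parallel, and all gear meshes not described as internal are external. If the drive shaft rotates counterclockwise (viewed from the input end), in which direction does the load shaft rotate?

the drive shaft → shaft 2: internal mesh, same direction → CCW.
shaft 2 → shaft 3: driver → idler → driven is 2 external meshes, 2 reversals → CCW.
shaft 3 → the load shaft: external mesh, 1 reversal → CW.
3 reversals in total — an odd number — so the load shaft turns opposite to the drive shaft.

clockwise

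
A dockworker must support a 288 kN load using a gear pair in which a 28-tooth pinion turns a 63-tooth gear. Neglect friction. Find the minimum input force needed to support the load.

128 kN

Gear pair MA = 63/28 = 2.25.
Effort = load / MA = 288 / 2.25 = 128 kN.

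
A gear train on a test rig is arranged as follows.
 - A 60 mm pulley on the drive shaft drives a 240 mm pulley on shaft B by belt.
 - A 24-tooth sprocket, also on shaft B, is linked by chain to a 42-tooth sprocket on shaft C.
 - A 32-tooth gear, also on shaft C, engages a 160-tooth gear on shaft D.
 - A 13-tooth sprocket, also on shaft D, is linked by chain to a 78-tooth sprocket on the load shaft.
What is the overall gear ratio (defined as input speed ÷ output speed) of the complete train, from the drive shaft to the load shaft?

210

Each stage contributes driven/driver: belt 240/60 = 4, chain 42/24 = 1.75, gear mesh 160/32 = 5, chain 78/13 = 6.
Overall: 4 × 1.75 × 5 × 6 = 210.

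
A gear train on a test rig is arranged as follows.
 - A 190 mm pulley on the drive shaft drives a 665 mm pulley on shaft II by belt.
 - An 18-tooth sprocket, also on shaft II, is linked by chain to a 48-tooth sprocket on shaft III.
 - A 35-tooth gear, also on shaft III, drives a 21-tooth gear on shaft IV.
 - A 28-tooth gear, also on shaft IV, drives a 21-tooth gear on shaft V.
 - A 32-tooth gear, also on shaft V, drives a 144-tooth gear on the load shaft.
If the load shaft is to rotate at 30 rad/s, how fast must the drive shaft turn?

567 rad/s

Overall ratio R = 3.5 × 2.6667 × 0.6 × 0.75 × 4.5 = 18.9.
Required input speed = output speed × R = 30 × 18.9 = 567 rad/s.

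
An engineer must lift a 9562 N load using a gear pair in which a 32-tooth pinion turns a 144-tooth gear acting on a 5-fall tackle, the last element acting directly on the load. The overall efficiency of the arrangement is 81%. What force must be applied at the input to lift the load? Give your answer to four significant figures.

524.7 N

Gear pair MA = 144/32 = 4.5.
Block-and-tackle MA = number of supporting rope parts = 5.
Combined ideal MA = 4.5 × 5 = 22.5.
Actual MA = 22.5 × 0.81 = 18.225.
Effort = load / actual MA = 9562 / 18.225 = 524.66 N.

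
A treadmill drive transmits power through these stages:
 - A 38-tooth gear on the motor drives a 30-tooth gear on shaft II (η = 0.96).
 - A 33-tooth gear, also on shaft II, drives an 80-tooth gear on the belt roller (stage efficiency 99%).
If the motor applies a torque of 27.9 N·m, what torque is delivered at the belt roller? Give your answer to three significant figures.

50.7 N·m

After the gear mesh (30/38): 27.9 × 0.78947 × 0.96 = 21.145 N·m
After the gear mesh (80/33): 21.145 × 2.4242 × 0.99 = 50.749 N·m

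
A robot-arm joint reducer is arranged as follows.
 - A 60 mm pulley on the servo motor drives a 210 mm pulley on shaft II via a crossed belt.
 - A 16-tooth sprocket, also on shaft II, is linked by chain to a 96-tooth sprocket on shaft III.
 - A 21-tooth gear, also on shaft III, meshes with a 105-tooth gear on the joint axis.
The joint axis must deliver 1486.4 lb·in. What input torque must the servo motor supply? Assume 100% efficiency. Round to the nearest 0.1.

Overall ratio R = 3.5 × 6 × 5 = 105.
Input torque = output torque / R = 1486.4 / 105 = 14.156 lb·in.

14.2 lb·in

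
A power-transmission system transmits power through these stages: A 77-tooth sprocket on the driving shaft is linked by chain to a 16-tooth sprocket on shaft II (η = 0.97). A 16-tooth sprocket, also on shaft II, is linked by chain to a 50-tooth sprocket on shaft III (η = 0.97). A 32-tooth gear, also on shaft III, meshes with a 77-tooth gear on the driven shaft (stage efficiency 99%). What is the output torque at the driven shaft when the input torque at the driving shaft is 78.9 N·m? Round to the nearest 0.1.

After the chain (16/77): 78.9 × 0.20779 × 0.97 = 15.903 N·m
After the chain (50/16): 15.903 × 3.125 × 0.97 = 48.206 N·m
After the gear mesh (77/32): 48.206 × 2.4062 × 0.99 = 114.84 N·m

114.8 N·m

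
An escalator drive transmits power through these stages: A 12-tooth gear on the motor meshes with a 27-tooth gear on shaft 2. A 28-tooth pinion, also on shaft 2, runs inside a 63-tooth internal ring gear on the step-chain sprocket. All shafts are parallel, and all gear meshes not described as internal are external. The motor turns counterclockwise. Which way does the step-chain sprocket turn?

the motor → shaft 2: external mesh, 1 reversal → CW.
shaft 2 → the step-chain sprocket: internal mesh, same direction → CW.
1 reversal in total — an odd number — so the step-chain sprocket turns opposite to the motor.

clockwise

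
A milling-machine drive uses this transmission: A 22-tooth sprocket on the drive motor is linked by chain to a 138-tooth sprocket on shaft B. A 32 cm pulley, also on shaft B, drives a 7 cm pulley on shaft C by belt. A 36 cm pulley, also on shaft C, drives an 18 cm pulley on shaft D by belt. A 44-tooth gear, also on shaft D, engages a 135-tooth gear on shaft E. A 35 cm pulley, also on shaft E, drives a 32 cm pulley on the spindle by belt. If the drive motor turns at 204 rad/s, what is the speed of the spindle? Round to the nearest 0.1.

106.0 rad/s

chain 138/22 = 6.2727 → 204/6.2727 = 32.522 rad/s
belt 7/32 = 0.21875 → 32.522/0.21875 = 148.67 rad/s
belt 18/36 = 0.5 → 148.67/0.5 = 297.34 rad/s
gear mesh 135/44 = 3.0682 → 297.34/3.0682 = 96.911 rad/s
belt 32/35 = 0.91429 → 96.911/0.91429 = 106 rad/s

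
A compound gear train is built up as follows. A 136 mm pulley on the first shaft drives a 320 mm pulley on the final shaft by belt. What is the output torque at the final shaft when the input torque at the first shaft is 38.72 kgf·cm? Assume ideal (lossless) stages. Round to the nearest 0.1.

91.1 kgf·cm

Belt: ratio = 320/136 = 2.3529; torque at the final shaft = 38.72 × 2.3529 = 91.106 kgf·cm.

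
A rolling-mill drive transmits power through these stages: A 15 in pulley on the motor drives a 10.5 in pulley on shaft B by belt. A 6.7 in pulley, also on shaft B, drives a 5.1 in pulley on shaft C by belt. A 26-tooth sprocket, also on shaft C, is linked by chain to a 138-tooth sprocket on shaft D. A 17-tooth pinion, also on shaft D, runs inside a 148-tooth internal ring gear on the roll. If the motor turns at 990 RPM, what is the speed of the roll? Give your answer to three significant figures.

40.2 RPM

belt 10.5/15 = 0.7 → 990/0.7 = 1414.3 RPM
belt 5.1/6.7 = 0.76119 → 1414.3/0.76119 = 1858 RPM
chain 138/26 = 5.3077 → 1858/5.3077 = 350.05 RPM
internal gear 148/17 = 8.7059 → 350.05/8.7059 = 40.209 RPM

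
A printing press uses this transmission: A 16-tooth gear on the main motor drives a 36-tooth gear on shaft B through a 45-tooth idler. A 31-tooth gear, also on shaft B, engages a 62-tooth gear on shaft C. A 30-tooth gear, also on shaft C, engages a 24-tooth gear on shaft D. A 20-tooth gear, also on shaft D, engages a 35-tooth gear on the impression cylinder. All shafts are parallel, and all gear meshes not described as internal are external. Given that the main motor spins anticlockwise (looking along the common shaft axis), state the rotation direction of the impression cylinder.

the main motor → shaft B: driver → idler → driven is 2 external meshes, 2 reversals → CCW.
shaft B → shaft C: external mesh, 1 reversal → CW.
shaft C → shaft D: external mesh, 1 reversal → CCW.
shaft D → the impression cylinder: external mesh, 1 reversal → CW.
5 reversals in total — an odd number — so the impression cylinder turns opposite to the main motor.

clockwise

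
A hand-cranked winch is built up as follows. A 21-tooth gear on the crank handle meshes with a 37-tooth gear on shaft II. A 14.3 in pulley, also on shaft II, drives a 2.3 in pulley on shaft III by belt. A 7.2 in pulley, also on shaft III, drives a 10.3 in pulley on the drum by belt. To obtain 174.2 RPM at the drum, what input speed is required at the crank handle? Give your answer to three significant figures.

Overall ratio R = 1.7619 × 0.16084 × 1.4306 = 0.4054.
Required input speed = output speed × R = 174.2 × 0.4054 = 70.62 RPM.

70.6 RPM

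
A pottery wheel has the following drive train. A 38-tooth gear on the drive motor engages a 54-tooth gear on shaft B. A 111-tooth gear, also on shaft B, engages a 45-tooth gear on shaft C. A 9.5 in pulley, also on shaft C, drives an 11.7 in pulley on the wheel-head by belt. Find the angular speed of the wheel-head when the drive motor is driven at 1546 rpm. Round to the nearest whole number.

gear mesh 54/38 = 1.4211 → 1546/1.4211 = 1087.9 rpm
gear mesh 45/111 = 0.40541 → 1087.9/0.40541 = 2683.6 rpm
belt 11.7/9.5 = 1.2316 → 2683.6/1.2316 = 2179 rpm

2179 rpm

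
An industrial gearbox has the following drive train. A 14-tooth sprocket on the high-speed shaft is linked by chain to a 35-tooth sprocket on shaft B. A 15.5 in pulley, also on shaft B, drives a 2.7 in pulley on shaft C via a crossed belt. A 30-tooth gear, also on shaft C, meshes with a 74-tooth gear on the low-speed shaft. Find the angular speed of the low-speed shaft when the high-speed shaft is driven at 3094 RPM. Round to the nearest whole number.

2880 RPM

chain 35/14 = 2.5 → 3094/2.5 = 1237.6 RPM
belt 2.7/15.5 = 0.17419 → 1237.6/0.17419 = 7104.7 RPM
gear mesh 74/30 = 2.4667 → 7104.7/2.4667 = 2880.3 RPM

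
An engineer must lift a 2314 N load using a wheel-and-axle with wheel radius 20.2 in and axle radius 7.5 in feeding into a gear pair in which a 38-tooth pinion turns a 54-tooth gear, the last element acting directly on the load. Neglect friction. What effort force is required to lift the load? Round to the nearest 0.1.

604.6 N

Wheel-and-axle MA = R/r = 20.2/7.5 = 2.6933.
Gear pair MA = 54/38 = 1.4211.
Combined ideal MA = 2.6933 × 1.4211 = 3.8274.
Effort = load / MA = 2314 / 3.8274 = 604.59 N.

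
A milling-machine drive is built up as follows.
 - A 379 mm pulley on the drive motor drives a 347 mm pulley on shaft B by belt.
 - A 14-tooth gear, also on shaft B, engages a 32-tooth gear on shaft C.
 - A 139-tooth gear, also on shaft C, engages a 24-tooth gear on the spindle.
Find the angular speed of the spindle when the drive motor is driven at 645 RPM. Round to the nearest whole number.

the drive motor → shaft B (belt, 347/379): 645 ÷ 0.91557 = 704.48 RPM
shaft B → shaft C (gear mesh, 32/14): 704.48 ÷ 2.2857 = 308.21 RPM
shaft C → the spindle (gear mesh, 24/139): 308.21 ÷ 0.17266 = 1785.1 RPM

1785 RPM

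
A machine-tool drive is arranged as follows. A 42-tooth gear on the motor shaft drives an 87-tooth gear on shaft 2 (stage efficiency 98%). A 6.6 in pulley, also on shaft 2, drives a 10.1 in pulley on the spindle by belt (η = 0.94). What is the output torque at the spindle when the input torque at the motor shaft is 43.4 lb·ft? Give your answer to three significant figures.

Gear mesh: ratio = 87/42 = 2.0714; torque at shaft 2 = 43.4 × 2.0714 × 0.98 = 88.102 lb·ft.
Belt: ratio = 10.1/6.6 = 1.5303; torque at the spindle = 88.102 × 1.5303 × 0.94 = 126.73 lb·ft.

127 lb·ft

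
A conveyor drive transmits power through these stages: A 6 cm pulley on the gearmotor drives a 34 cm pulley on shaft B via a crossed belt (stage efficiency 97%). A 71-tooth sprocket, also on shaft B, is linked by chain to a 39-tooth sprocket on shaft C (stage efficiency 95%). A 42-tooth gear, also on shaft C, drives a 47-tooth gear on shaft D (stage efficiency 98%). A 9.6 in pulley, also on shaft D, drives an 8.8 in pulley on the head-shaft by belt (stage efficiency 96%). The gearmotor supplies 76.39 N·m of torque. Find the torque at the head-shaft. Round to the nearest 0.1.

211.5 N·m

After the belt (34/6): 76.39 × 5.6667 × 0.97 = 419.89 N·m
After the chain (39/71): 419.89 × 0.5493 × 0.95 = 219.11 N·m
After the gear mesh (47/42): 219.11 × 1.119 × 0.98 = 240.29 N·m
After the belt (8.8/9.6): 240.29 × 0.91667 × 0.96 = 211.46 N·m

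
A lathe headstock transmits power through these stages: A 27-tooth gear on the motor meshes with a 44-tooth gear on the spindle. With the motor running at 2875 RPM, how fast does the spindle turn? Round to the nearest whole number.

1764 RPM

the motor → the spindle (gear mesh, 44/27): 2875 ÷ 1.6296 = 1764.2 RPM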